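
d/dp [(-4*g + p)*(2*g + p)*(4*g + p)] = -16*g^2 + 4*g*p + 3*p^2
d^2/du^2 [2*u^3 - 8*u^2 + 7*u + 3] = 12*u - 16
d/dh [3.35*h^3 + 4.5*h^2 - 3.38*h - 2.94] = 10.05*h^2 + 9.0*h - 3.38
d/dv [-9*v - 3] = -9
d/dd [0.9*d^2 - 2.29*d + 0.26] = 1.8*d - 2.29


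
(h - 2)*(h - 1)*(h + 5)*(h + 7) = h^4 + 9*h^3 + h^2 - 81*h + 70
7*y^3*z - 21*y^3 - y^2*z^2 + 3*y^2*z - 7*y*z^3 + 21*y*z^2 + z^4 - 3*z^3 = (-7*y + z)*(-y + z)*(y + z)*(z - 3)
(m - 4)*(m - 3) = m^2 - 7*m + 12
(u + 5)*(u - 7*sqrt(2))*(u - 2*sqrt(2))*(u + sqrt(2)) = u^4 - 8*sqrt(2)*u^3 + 5*u^3 - 40*sqrt(2)*u^2 + 10*u^2 + 28*sqrt(2)*u + 50*u + 140*sqrt(2)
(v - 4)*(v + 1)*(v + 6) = v^3 + 3*v^2 - 22*v - 24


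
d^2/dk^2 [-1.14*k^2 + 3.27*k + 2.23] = -2.28000000000000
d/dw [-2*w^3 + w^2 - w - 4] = -6*w^2 + 2*w - 1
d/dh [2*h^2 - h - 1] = 4*h - 1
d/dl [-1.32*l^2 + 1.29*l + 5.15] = 1.29 - 2.64*l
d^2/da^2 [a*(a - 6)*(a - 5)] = 6*a - 22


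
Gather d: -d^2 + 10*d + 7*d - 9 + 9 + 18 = -d^2 + 17*d + 18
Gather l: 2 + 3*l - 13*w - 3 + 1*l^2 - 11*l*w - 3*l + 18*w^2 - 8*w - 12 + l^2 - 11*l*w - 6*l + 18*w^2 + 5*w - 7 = 2*l^2 + l*(-22*w - 6) + 36*w^2 - 16*w - 20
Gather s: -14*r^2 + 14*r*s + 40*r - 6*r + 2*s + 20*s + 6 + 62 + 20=-14*r^2 + 34*r + s*(14*r + 22) + 88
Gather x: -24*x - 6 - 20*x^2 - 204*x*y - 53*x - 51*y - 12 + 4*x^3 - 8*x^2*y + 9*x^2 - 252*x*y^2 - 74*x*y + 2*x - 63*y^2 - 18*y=4*x^3 + x^2*(-8*y - 11) + x*(-252*y^2 - 278*y - 75) - 63*y^2 - 69*y - 18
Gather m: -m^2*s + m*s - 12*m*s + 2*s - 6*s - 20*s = -m^2*s - 11*m*s - 24*s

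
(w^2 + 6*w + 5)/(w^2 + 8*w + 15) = (w + 1)/(w + 3)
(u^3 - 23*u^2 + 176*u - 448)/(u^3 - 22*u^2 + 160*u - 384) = (u - 7)/(u - 6)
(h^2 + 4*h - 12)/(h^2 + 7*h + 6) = (h - 2)/(h + 1)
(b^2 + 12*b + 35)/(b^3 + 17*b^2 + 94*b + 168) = (b + 5)/(b^2 + 10*b + 24)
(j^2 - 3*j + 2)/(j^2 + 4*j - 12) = (j - 1)/(j + 6)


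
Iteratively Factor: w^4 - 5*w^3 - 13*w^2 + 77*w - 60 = (w - 3)*(w^3 - 2*w^2 - 19*w + 20) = (w - 3)*(w + 4)*(w^2 - 6*w + 5) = (w - 3)*(w - 1)*(w + 4)*(w - 5)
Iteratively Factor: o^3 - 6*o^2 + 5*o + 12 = (o - 4)*(o^2 - 2*o - 3) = (o - 4)*(o - 3)*(o + 1)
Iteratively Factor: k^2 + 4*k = (k)*(k + 4)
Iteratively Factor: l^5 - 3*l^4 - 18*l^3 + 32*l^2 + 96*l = (l)*(l^4 - 3*l^3 - 18*l^2 + 32*l + 96) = l*(l - 4)*(l^3 + l^2 - 14*l - 24) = l*(l - 4)^2*(l^2 + 5*l + 6) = l*(l - 4)^2*(l + 3)*(l + 2)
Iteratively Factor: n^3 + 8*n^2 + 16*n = (n + 4)*(n^2 + 4*n) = (n + 4)^2*(n)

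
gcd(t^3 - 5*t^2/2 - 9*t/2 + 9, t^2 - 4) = t + 2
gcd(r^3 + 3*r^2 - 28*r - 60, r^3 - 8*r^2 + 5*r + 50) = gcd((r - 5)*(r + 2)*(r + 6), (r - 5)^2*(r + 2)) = r^2 - 3*r - 10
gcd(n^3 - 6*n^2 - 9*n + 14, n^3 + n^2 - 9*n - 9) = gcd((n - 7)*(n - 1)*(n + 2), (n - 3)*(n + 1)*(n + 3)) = 1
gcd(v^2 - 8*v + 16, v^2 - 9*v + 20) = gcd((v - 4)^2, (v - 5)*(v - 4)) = v - 4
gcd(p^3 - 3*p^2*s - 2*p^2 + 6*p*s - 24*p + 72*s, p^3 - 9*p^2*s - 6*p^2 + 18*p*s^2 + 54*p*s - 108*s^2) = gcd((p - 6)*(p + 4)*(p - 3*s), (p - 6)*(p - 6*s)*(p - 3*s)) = p^2 - 3*p*s - 6*p + 18*s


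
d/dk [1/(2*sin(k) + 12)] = -cos(k)/(2*(sin(k) + 6)^2)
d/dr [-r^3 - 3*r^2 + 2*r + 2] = -3*r^2 - 6*r + 2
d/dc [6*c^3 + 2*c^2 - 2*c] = 18*c^2 + 4*c - 2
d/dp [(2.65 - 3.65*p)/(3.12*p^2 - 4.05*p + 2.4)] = (11.388*p^2 - 16.536*p + 1.9725)/(9.7344*p^4 - 25.272*p^3 + 31.3785*p^2 - 19.44*p + 5.76)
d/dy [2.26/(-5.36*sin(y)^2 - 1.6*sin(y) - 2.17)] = (24.2272*sin(y) + 3.616)*cos(y)/(5.36*sin(y)^2 + 1.6*sin(y) + 2.17)^2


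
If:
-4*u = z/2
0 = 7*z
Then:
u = 0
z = 0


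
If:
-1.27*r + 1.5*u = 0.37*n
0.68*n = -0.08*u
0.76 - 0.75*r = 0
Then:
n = -0.10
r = 1.01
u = 0.83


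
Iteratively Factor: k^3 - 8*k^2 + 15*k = (k)*(k^2 - 8*k + 15) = k*(k - 3)*(k - 5)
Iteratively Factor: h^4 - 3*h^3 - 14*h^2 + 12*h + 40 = (h - 2)*(h^3 - h^2 - 16*h - 20) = (h - 5)*(h - 2)*(h^2 + 4*h + 4) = (h - 5)*(h - 2)*(h + 2)*(h + 2)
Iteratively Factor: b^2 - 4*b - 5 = (b + 1)*(b - 5)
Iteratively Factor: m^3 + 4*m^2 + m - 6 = (m - 1)*(m^2 + 5*m + 6) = (m - 1)*(m + 3)*(m + 2)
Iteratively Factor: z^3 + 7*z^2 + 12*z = (z)*(z^2 + 7*z + 12) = z*(z + 4)*(z + 3)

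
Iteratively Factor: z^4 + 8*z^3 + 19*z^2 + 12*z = (z + 3)*(z^3 + 5*z^2 + 4*z) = z*(z + 3)*(z^2 + 5*z + 4) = z*(z + 1)*(z + 3)*(z + 4)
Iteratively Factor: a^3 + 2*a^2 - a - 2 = (a - 1)*(a^2 + 3*a + 2) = (a - 1)*(a + 1)*(a + 2)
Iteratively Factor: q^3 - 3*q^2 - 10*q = (q + 2)*(q^2 - 5*q) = (q - 5)*(q + 2)*(q)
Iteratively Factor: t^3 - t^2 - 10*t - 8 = (t + 1)*(t^2 - 2*t - 8) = (t - 4)*(t + 1)*(t + 2)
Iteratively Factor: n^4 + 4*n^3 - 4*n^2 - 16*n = (n)*(n^3 + 4*n^2 - 4*n - 16) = n*(n + 4)*(n^2 - 4) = n*(n + 2)*(n + 4)*(n - 2)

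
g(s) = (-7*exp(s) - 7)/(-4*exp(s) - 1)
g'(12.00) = 0.00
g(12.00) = 1.75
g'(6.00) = 0.00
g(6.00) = 1.75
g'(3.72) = -0.03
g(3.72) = 1.78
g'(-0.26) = -0.97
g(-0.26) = 3.04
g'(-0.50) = -1.09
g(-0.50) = 3.28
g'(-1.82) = -1.25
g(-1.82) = 4.94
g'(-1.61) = -1.30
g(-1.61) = 4.67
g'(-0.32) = -1.00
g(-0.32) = 3.09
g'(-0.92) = -1.24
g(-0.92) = 3.77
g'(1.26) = -0.32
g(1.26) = 2.10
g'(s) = 4*(-7*exp(s) - 7)*exp(s)/(-4*exp(s) - 1)^2 - 7*exp(s)/(-4*exp(s) - 1) = -21*exp(s)/(4*exp(s) + 1)^2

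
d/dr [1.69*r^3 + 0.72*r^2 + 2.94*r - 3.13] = 5.07*r^2 + 1.44*r + 2.94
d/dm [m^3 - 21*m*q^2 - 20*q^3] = 3*m^2 - 21*q^2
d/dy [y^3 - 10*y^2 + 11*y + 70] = 3*y^2 - 20*y + 11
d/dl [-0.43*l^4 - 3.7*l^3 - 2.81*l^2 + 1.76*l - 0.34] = -1.72*l^3 - 11.1*l^2 - 5.62*l + 1.76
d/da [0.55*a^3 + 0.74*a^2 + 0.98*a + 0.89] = 1.65*a^2 + 1.48*a + 0.98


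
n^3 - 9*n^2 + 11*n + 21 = (n - 7)*(n - 3)*(n + 1)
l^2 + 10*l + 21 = (l + 3)*(l + 7)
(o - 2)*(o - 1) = o^2 - 3*o + 2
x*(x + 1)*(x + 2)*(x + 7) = x^4 + 10*x^3 + 23*x^2 + 14*x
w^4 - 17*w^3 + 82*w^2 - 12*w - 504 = (w - 7)*(w - 6)^2*(w + 2)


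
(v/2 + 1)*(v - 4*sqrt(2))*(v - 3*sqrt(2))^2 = v^4/2 - 5*sqrt(2)*v^3 + v^3 - 10*sqrt(2)*v^2 + 33*v^2 - 36*sqrt(2)*v + 66*v - 72*sqrt(2)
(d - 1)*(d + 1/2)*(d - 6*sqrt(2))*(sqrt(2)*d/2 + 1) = sqrt(2)*d^4/2 - 5*d^3 - sqrt(2)*d^3/4 - 25*sqrt(2)*d^2/4 + 5*d^2/2 + 5*d/2 + 3*sqrt(2)*d + 3*sqrt(2)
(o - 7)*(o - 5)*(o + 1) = o^3 - 11*o^2 + 23*o + 35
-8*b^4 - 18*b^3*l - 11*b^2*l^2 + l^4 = (-4*b + l)*(b + l)^2*(2*b + l)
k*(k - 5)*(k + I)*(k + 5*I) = k^4 - 5*k^3 + 6*I*k^3 - 5*k^2 - 30*I*k^2 + 25*k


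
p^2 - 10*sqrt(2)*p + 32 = (p - 8*sqrt(2))*(p - 2*sqrt(2))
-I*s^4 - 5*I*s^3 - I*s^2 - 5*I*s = s*(s + 5)*(s - I)*(-I*s + 1)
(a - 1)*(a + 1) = a^2 - 1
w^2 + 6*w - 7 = (w - 1)*(w + 7)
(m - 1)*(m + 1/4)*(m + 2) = m^3 + 5*m^2/4 - 7*m/4 - 1/2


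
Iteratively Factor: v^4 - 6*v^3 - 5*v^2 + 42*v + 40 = (v - 5)*(v^3 - v^2 - 10*v - 8) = (v - 5)*(v + 2)*(v^2 - 3*v - 4) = (v - 5)*(v + 1)*(v + 2)*(v - 4)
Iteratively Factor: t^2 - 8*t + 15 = (t - 5)*(t - 3)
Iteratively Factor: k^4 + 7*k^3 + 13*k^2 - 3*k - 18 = (k + 3)*(k^3 + 4*k^2 + k - 6) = (k + 2)*(k + 3)*(k^2 + 2*k - 3) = (k - 1)*(k + 2)*(k + 3)*(k + 3)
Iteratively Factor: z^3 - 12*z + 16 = (z + 4)*(z^2 - 4*z + 4) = (z - 2)*(z + 4)*(z - 2)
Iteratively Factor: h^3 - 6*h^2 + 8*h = (h)*(h^2 - 6*h + 8) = h*(h - 2)*(h - 4)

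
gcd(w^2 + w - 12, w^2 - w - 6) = w - 3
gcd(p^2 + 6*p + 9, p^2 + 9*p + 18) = p + 3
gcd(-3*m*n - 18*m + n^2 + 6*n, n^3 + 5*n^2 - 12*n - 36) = n + 6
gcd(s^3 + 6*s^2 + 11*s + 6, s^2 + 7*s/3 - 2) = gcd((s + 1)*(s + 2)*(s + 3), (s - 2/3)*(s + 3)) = s + 3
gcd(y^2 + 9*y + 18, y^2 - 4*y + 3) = 1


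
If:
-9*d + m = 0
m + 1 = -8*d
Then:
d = -1/17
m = -9/17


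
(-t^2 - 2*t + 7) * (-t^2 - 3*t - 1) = t^4 + 5*t^3 - 19*t - 7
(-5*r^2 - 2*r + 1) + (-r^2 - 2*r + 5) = -6*r^2 - 4*r + 6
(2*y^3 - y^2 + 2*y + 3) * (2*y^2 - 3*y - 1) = 4*y^5 - 8*y^4 + 5*y^3 + y^2 - 11*y - 3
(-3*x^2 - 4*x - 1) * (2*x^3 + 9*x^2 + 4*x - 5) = -6*x^5 - 35*x^4 - 50*x^3 - 10*x^2 + 16*x + 5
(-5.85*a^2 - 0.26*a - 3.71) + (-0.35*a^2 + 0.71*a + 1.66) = -6.2*a^2 + 0.45*a - 2.05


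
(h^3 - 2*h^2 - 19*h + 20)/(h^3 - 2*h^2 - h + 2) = (h^2 - h - 20)/(h^2 - h - 2)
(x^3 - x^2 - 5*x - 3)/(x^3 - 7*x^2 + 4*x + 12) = (x^2 - 2*x - 3)/(x^2 - 8*x + 12)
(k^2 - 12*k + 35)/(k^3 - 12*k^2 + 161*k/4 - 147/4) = 4*(k - 5)/(4*k^2 - 20*k + 21)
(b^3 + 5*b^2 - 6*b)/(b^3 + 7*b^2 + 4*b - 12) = b/(b + 2)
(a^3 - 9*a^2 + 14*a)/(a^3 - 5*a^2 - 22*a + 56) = a/(a + 4)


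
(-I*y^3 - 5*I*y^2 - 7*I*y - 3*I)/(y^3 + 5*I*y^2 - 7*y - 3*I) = I*(-y^3 - 5*y^2 - 7*y - 3)/(y^3 + 5*I*y^2 - 7*y - 3*I)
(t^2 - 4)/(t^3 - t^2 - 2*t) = (t + 2)/(t*(t + 1))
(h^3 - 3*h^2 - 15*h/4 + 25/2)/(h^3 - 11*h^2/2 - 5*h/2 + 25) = (h - 5/2)/(h - 5)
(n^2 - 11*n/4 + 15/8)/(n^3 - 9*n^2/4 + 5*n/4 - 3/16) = 2*(4*n - 5)/(8*n^2 - 6*n + 1)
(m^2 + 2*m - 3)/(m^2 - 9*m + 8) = (m + 3)/(m - 8)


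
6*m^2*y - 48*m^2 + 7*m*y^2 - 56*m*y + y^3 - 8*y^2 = (m + y)*(6*m + y)*(y - 8)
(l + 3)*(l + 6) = l^2 + 9*l + 18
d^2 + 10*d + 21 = (d + 3)*(d + 7)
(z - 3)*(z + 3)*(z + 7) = z^3 + 7*z^2 - 9*z - 63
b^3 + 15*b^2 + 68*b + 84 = (b + 2)*(b + 6)*(b + 7)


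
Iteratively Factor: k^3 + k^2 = (k)*(k^2 + k) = k^2*(k + 1)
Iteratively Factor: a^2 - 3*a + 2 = (a - 1)*(a - 2)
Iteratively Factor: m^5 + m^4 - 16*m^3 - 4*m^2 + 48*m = (m - 3)*(m^4 + 4*m^3 - 4*m^2 - 16*m) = (m - 3)*(m - 2)*(m^3 + 6*m^2 + 8*m) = (m - 3)*(m - 2)*(m + 2)*(m^2 + 4*m) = (m - 3)*(m - 2)*(m + 2)*(m + 4)*(m)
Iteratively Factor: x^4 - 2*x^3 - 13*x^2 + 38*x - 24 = (x - 1)*(x^3 - x^2 - 14*x + 24) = (x - 3)*(x - 1)*(x^2 + 2*x - 8) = (x - 3)*(x - 1)*(x + 4)*(x - 2)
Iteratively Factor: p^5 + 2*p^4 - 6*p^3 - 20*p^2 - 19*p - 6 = (p + 2)*(p^4 - 6*p^2 - 8*p - 3) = (p + 1)*(p + 2)*(p^3 - p^2 - 5*p - 3) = (p + 1)^2*(p + 2)*(p^2 - 2*p - 3) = (p + 1)^3*(p + 2)*(p - 3)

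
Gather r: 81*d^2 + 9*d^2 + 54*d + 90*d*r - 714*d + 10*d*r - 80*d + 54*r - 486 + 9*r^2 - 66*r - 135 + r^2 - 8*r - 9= 90*d^2 - 740*d + 10*r^2 + r*(100*d - 20) - 630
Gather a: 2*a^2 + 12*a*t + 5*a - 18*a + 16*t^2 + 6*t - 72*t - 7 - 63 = 2*a^2 + a*(12*t - 13) + 16*t^2 - 66*t - 70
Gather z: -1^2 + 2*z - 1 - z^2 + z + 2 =-z^2 + 3*z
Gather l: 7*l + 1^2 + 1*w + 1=7*l + w + 2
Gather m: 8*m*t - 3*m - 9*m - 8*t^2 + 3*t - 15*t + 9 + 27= m*(8*t - 12) - 8*t^2 - 12*t + 36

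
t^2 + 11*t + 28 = (t + 4)*(t + 7)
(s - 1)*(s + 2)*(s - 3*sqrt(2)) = s^3 - 3*sqrt(2)*s^2 + s^2 - 3*sqrt(2)*s - 2*s + 6*sqrt(2)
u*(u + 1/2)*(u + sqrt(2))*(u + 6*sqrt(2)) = u^4 + u^3/2 + 7*sqrt(2)*u^3 + 7*sqrt(2)*u^2/2 + 12*u^2 + 6*u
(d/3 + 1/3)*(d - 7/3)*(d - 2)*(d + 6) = d^4/3 + 8*d^3/9 - 59*d^2/9 + 20*d/9 + 28/3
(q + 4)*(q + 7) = q^2 + 11*q + 28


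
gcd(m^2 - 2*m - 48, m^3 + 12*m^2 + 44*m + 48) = m + 6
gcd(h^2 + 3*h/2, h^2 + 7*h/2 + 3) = h + 3/2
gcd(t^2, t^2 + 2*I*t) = t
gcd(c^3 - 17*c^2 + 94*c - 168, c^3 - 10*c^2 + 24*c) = c^2 - 10*c + 24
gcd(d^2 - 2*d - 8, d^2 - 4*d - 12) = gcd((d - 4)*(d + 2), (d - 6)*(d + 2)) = d + 2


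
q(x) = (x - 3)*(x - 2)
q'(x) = 2*x - 5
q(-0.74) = 10.25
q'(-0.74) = -6.48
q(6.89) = 19.02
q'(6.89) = 8.78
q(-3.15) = 31.67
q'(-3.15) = -11.30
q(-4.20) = 44.64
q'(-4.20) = -13.40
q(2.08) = -0.07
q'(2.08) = -0.84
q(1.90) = 0.11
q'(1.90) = -1.20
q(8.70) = 38.19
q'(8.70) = 12.40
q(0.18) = 5.13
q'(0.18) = -4.64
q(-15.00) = 306.00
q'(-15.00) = -35.00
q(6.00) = 12.00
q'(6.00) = 7.00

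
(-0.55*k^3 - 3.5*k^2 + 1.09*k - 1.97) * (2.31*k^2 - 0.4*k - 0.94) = -1.2705*k^5 - 7.865*k^4 + 4.4349*k^3 - 1.6967*k^2 - 0.2366*k + 1.8518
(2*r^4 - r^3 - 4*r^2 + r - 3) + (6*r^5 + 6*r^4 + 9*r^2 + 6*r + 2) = 6*r^5 + 8*r^4 - r^3 + 5*r^2 + 7*r - 1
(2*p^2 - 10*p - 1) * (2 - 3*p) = -6*p^3 + 34*p^2 - 17*p - 2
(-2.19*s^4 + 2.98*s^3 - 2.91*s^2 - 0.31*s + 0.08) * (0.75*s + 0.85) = -1.6425*s^5 + 0.3735*s^4 + 0.3505*s^3 - 2.706*s^2 - 0.2035*s + 0.068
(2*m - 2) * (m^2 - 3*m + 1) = 2*m^3 - 8*m^2 + 8*m - 2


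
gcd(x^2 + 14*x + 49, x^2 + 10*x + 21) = x + 7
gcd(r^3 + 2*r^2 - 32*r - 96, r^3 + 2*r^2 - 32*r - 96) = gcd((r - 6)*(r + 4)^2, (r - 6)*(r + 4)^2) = r^3 + 2*r^2 - 32*r - 96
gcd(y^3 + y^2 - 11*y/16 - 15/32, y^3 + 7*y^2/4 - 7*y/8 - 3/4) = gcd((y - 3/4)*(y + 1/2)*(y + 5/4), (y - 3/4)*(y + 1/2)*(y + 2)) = y^2 - y/4 - 3/8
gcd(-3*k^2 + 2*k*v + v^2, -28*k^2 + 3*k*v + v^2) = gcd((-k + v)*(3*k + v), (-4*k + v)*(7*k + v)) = 1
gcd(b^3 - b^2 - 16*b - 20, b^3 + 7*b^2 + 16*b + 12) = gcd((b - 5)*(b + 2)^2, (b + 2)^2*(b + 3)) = b^2 + 4*b + 4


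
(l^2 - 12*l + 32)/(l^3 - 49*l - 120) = (l - 4)/(l^2 + 8*l + 15)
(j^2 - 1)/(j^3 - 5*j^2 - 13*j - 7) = (j - 1)/(j^2 - 6*j - 7)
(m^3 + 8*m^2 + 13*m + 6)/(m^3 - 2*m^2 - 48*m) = (m^2 + 2*m + 1)/(m*(m - 8))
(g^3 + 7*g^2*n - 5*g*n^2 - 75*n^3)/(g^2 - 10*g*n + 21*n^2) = (g^2 + 10*g*n + 25*n^2)/(g - 7*n)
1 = 1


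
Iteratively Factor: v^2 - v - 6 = (v + 2)*(v - 3)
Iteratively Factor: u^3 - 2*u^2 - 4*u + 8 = (u + 2)*(u^2 - 4*u + 4) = (u - 2)*(u + 2)*(u - 2)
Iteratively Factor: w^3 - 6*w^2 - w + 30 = (w - 5)*(w^2 - w - 6) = (w - 5)*(w + 2)*(w - 3)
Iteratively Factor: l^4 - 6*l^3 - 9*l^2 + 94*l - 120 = (l - 3)*(l^3 - 3*l^2 - 18*l + 40) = (l - 3)*(l - 2)*(l^2 - l - 20) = (l - 3)*(l - 2)*(l + 4)*(l - 5)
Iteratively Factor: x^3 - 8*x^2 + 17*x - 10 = (x - 5)*(x^2 - 3*x + 2) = (x - 5)*(x - 2)*(x - 1)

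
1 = 1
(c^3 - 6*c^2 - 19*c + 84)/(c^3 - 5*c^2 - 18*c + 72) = (c - 7)/(c - 6)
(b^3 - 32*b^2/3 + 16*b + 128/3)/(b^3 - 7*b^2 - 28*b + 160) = (b + 4/3)/(b + 5)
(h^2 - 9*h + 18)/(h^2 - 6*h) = (h - 3)/h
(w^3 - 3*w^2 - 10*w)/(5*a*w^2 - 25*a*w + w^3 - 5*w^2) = (w + 2)/(5*a + w)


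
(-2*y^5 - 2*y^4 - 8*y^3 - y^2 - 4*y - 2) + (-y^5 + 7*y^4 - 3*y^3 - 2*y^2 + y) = -3*y^5 + 5*y^4 - 11*y^3 - 3*y^2 - 3*y - 2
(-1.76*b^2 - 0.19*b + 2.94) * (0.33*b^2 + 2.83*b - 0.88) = -0.5808*b^4 - 5.0435*b^3 + 1.9813*b^2 + 8.4874*b - 2.5872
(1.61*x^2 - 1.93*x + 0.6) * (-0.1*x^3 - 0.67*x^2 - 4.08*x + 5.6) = -0.161*x^5 - 0.8857*x^4 - 5.3357*x^3 + 16.4884*x^2 - 13.256*x + 3.36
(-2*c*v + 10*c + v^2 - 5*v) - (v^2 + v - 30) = -2*c*v + 10*c - 6*v + 30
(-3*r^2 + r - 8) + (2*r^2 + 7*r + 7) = -r^2 + 8*r - 1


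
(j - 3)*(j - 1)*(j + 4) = j^3 - 13*j + 12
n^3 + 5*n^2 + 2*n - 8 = (n - 1)*(n + 2)*(n + 4)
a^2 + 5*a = a*(a + 5)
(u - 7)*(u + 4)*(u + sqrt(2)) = u^3 - 3*u^2 + sqrt(2)*u^2 - 28*u - 3*sqrt(2)*u - 28*sqrt(2)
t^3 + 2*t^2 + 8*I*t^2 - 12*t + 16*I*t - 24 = (t + 2)*(t + 2*I)*(t + 6*I)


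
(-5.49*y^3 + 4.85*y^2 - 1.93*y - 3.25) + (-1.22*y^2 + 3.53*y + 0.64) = -5.49*y^3 + 3.63*y^2 + 1.6*y - 2.61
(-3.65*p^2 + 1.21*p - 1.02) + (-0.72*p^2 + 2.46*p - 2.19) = -4.37*p^2 + 3.67*p - 3.21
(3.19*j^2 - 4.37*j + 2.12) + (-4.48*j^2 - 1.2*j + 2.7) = -1.29*j^2 - 5.57*j + 4.82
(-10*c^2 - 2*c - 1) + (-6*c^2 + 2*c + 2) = 1 - 16*c^2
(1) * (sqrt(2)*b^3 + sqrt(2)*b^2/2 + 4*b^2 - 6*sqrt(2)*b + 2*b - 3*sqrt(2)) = sqrt(2)*b^3 + sqrt(2)*b^2/2 + 4*b^2 - 6*sqrt(2)*b + 2*b - 3*sqrt(2)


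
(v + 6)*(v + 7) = v^2 + 13*v + 42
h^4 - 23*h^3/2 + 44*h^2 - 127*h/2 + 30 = (h - 5)*(h - 4)*(h - 3/2)*(h - 1)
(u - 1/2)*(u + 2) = u^2 + 3*u/2 - 1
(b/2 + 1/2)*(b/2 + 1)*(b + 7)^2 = b^4/4 + 17*b^3/4 + 93*b^2/4 + 175*b/4 + 49/2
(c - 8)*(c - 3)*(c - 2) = c^3 - 13*c^2 + 46*c - 48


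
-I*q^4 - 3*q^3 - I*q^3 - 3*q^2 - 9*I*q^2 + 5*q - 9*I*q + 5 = (q + 1)*(q - 5*I)*(q + I)*(-I*q + 1)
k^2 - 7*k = k*(k - 7)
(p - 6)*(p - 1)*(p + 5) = p^3 - 2*p^2 - 29*p + 30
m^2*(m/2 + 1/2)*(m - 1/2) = m^4/2 + m^3/4 - m^2/4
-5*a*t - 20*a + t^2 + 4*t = (-5*a + t)*(t + 4)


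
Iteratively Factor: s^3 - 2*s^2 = (s)*(s^2 - 2*s) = s^2*(s - 2)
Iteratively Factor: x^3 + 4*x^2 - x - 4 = (x + 1)*(x^2 + 3*x - 4) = (x - 1)*(x + 1)*(x + 4)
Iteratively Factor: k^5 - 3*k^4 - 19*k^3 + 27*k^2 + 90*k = (k + 3)*(k^4 - 6*k^3 - k^2 + 30*k) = (k - 5)*(k + 3)*(k^3 - k^2 - 6*k) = (k - 5)*(k - 3)*(k + 3)*(k^2 + 2*k) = (k - 5)*(k - 3)*(k + 2)*(k + 3)*(k)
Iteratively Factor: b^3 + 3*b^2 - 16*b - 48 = (b - 4)*(b^2 + 7*b + 12) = (b - 4)*(b + 3)*(b + 4)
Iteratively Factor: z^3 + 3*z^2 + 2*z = (z + 1)*(z^2 + 2*z) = z*(z + 1)*(z + 2)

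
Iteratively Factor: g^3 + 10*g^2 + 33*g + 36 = (g + 3)*(g^2 + 7*g + 12) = (g + 3)*(g + 4)*(g + 3)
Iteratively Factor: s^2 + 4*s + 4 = (s + 2)*(s + 2)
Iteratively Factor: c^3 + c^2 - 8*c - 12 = (c + 2)*(c^2 - c - 6) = (c - 3)*(c + 2)*(c + 2)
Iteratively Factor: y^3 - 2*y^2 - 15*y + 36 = (y + 4)*(y^2 - 6*y + 9) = (y - 3)*(y + 4)*(y - 3)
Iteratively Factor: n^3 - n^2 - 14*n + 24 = (n - 3)*(n^2 + 2*n - 8) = (n - 3)*(n + 4)*(n - 2)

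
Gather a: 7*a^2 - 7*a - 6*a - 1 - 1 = 7*a^2 - 13*a - 2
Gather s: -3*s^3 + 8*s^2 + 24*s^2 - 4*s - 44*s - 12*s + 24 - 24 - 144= -3*s^3 + 32*s^2 - 60*s - 144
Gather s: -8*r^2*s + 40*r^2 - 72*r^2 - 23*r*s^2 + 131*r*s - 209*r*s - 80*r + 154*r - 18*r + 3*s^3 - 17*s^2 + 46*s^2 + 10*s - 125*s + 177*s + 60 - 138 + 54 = -32*r^2 + 56*r + 3*s^3 + s^2*(29 - 23*r) + s*(-8*r^2 - 78*r + 62) - 24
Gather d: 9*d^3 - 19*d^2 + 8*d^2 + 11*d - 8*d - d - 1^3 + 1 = 9*d^3 - 11*d^2 + 2*d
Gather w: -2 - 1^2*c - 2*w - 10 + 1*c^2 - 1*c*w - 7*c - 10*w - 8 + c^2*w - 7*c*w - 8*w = c^2 - 8*c + w*(c^2 - 8*c - 20) - 20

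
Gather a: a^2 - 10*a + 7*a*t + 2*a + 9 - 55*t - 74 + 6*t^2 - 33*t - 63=a^2 + a*(7*t - 8) + 6*t^2 - 88*t - 128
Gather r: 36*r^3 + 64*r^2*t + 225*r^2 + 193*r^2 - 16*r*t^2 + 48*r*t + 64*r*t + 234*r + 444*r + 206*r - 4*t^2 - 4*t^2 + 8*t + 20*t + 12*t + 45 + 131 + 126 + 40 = 36*r^3 + r^2*(64*t + 418) + r*(-16*t^2 + 112*t + 884) - 8*t^2 + 40*t + 342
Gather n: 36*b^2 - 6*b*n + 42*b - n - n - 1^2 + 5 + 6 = 36*b^2 + 42*b + n*(-6*b - 2) + 10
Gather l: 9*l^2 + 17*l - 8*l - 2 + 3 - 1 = 9*l^2 + 9*l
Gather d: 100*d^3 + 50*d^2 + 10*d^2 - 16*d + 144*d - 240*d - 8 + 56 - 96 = 100*d^3 + 60*d^2 - 112*d - 48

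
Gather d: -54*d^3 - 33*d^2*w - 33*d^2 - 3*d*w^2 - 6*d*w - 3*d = -54*d^3 + d^2*(-33*w - 33) + d*(-3*w^2 - 6*w - 3)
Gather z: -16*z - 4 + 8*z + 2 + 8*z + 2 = 0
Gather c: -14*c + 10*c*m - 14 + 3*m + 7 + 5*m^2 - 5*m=c*(10*m - 14) + 5*m^2 - 2*m - 7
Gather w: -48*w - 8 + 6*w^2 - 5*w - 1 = 6*w^2 - 53*w - 9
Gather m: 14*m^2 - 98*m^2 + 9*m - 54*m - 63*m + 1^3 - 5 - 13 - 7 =-84*m^2 - 108*m - 24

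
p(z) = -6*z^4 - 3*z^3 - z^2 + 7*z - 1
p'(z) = -24*z^3 - 9*z^2 - 2*z + 7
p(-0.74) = -7.31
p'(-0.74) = 13.28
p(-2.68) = -278.72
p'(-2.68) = 409.69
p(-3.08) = -484.34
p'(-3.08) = 629.02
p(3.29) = -798.59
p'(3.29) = -951.67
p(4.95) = -3956.95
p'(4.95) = -3134.32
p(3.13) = -656.76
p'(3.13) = -823.38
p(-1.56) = -38.50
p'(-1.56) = 79.33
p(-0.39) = -3.84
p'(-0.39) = 7.83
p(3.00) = -556.00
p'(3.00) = -728.00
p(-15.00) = -293956.00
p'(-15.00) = 79012.00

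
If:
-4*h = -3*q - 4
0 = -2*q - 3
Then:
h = -1/8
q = -3/2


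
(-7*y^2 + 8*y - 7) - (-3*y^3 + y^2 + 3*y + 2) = 3*y^3 - 8*y^2 + 5*y - 9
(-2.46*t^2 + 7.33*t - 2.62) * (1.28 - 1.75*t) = 4.305*t^3 - 15.9763*t^2 + 13.9674*t - 3.3536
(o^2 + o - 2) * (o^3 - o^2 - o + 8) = o^5 - 4*o^3 + 9*o^2 + 10*o - 16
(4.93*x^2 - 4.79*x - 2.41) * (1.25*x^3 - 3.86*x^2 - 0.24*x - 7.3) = 6.1625*x^5 - 25.0173*x^4 + 14.2937*x^3 - 25.5368*x^2 + 35.5454*x + 17.593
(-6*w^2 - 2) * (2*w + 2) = -12*w^3 - 12*w^2 - 4*w - 4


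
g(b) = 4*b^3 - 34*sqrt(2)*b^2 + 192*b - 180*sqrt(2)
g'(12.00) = 766.00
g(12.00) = 2037.45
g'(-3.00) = 588.50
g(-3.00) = -1371.31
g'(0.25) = 168.71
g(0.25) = -209.50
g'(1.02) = 106.39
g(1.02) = -104.50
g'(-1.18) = 322.19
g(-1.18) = -554.64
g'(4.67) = 4.61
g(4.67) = 0.83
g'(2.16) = 40.27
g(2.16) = -23.86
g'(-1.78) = 401.20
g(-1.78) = -771.22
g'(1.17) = 95.91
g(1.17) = -89.33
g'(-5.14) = 1003.33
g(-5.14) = -3054.97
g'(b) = 12*b^2 - 68*sqrt(2)*b + 192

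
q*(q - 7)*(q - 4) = q^3 - 11*q^2 + 28*q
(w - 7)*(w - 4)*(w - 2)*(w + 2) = w^4 - 11*w^3 + 24*w^2 + 44*w - 112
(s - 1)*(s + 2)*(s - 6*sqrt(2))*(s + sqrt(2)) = s^4 - 5*sqrt(2)*s^3 + s^3 - 14*s^2 - 5*sqrt(2)*s^2 - 12*s + 10*sqrt(2)*s + 24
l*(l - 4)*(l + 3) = l^3 - l^2 - 12*l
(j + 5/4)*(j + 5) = j^2 + 25*j/4 + 25/4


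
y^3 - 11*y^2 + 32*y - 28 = (y - 7)*(y - 2)^2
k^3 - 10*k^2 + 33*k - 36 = (k - 4)*(k - 3)^2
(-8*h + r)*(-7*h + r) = 56*h^2 - 15*h*r + r^2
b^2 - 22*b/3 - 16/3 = (b - 8)*(b + 2/3)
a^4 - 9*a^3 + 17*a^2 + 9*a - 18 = (a - 6)*(a - 3)*(a - 1)*(a + 1)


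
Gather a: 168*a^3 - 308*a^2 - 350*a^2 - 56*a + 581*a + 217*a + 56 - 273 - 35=168*a^3 - 658*a^2 + 742*a - 252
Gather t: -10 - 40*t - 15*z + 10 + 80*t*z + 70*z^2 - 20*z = t*(80*z - 40) + 70*z^2 - 35*z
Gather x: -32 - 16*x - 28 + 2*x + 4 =-14*x - 56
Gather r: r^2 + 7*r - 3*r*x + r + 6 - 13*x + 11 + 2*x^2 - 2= r^2 + r*(8 - 3*x) + 2*x^2 - 13*x + 15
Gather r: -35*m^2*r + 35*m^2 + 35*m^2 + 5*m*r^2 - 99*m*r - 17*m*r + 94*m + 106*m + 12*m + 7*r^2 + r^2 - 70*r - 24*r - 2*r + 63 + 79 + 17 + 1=70*m^2 + 212*m + r^2*(5*m + 8) + r*(-35*m^2 - 116*m - 96) + 160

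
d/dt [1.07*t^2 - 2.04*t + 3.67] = 2.14*t - 2.04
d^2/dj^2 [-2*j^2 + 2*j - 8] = -4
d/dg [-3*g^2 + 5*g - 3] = 5 - 6*g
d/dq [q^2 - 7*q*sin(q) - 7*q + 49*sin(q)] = -7*q*cos(q) + 2*q - 7*sin(q) + 49*cos(q) - 7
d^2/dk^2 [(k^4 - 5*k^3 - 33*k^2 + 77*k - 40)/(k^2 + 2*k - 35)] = 2*(k^6 + 6*k^5 - 93*k^4 - 612*k^3 + 4815*k^2 - 10530*k - 36595)/(k^6 + 6*k^5 - 93*k^4 - 412*k^3 + 3255*k^2 + 7350*k - 42875)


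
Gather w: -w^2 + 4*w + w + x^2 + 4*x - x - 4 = -w^2 + 5*w + x^2 + 3*x - 4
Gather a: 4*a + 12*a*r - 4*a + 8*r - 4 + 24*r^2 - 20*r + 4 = 12*a*r + 24*r^2 - 12*r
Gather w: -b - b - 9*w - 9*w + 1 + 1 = -2*b - 18*w + 2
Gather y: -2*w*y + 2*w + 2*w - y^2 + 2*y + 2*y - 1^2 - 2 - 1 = 4*w - y^2 + y*(4 - 2*w) - 4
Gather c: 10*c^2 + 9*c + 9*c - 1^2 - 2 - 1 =10*c^2 + 18*c - 4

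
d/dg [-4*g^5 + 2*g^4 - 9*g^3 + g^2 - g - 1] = -20*g^4 + 8*g^3 - 27*g^2 + 2*g - 1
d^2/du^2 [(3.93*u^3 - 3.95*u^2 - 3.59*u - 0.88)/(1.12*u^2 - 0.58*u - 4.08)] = (-7.105427357601e-15*u^4 + 24.422728*u^3 - 59.12304*u^2 + 297.522816*u - 123.150368)/(1.404928*u^6 - 2.182656*u^5 - 14.223552*u^4 + 15.707096*u^3 + 51.814368*u^2 - 28.964736*u - 67.917312)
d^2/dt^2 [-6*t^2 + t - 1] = -12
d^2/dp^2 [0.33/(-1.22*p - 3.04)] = -0.982344/(1.22*p + 3.04)^3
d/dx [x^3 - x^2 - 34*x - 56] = 3*x^2 - 2*x - 34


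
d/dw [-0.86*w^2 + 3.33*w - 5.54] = 3.33 - 1.72*w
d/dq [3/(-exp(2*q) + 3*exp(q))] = 3*(2*exp(q) - 3)*exp(-q)/(exp(q) - 3)^2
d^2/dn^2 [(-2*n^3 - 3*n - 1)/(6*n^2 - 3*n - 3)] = 12*n*(-n^2 - n - 1)/(8*n^6 - 12*n^5 - 6*n^4 + 11*n^3 + 3*n^2 - 3*n - 1)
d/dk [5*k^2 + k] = 10*k + 1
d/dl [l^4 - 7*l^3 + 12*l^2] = l*(4*l^2 - 21*l + 24)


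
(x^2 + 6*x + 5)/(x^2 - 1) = (x + 5)/(x - 1)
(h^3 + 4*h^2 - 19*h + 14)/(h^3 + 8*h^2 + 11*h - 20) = (h^2 + 5*h - 14)/(h^2 + 9*h + 20)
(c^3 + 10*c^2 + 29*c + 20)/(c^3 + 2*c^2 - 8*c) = (c^2 + 6*c + 5)/(c*(c - 2))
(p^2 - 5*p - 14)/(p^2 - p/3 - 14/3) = 3*(p - 7)/(3*p - 7)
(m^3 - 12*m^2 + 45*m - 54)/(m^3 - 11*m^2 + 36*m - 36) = (m - 3)/(m - 2)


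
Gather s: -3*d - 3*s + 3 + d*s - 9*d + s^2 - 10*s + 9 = -12*d + s^2 + s*(d - 13) + 12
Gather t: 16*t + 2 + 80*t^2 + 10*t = 80*t^2 + 26*t + 2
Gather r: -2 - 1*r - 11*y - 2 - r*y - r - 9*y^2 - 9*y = r*(-y - 2) - 9*y^2 - 20*y - 4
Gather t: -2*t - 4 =-2*t - 4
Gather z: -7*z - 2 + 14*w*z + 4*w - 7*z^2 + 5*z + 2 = 4*w - 7*z^2 + z*(14*w - 2)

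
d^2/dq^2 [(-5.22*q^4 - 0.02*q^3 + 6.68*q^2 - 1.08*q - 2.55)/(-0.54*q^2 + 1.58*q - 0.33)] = (3.044304*q^6 - 26.722224*q^5 + 83.768472*q^4 - 54.223496*q^3 + 18.362664*q^2 - 14.195628*q + 11.49414)/(0.157464*q^6 - 1.382184*q^5 + 4.332852*q^4 - 5.633648*q^3 + 2.647854*q^2 - 0.516186*q + 0.035937)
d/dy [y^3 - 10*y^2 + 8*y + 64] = 3*y^2 - 20*y + 8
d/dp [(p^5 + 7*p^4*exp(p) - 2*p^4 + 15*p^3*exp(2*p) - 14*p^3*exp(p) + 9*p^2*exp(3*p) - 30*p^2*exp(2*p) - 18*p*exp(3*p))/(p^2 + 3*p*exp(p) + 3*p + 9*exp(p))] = (4*p^4*exp(p) + 3*p^4 + 6*p^3*exp(2*p) + 12*p^3*exp(p) + 8*p^3 + 9*p^2*exp(2*p) + 4*p^2*exp(p) - 18*p^2 - 18*p*exp(2*p) - 48*p*exp(p) - 18*exp(2*p))/(p^2 + 6*p + 9)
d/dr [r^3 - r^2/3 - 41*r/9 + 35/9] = 3*r^2 - 2*r/3 - 41/9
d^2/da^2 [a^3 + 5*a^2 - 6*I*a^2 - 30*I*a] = 6*a + 10 - 12*I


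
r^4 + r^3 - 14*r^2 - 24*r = r*(r - 4)*(r + 2)*(r + 3)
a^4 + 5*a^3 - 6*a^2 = a^2*(a - 1)*(a + 6)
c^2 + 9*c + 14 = (c + 2)*(c + 7)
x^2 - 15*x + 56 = (x - 8)*(x - 7)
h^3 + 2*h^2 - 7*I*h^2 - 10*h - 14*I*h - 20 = (h + 2)*(h - 5*I)*(h - 2*I)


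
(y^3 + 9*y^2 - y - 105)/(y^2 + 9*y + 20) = (y^2 + 4*y - 21)/(y + 4)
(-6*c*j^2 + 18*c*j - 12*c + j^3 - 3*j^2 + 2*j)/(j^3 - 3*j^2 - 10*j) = (6*c*j^2 - 18*c*j + 12*c - j^3 + 3*j^2 - 2*j)/(j*(-j^2 + 3*j + 10))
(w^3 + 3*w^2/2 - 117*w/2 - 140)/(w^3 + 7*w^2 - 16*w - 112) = (w^2 - 11*w/2 - 20)/(w^2 - 16)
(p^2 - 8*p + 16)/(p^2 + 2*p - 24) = (p - 4)/(p + 6)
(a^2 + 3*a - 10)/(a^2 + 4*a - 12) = (a + 5)/(a + 6)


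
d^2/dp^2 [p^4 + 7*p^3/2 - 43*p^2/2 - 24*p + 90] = 12*p^2 + 21*p - 43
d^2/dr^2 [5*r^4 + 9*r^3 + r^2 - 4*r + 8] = 60*r^2 + 54*r + 2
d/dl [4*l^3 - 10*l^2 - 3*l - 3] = 12*l^2 - 20*l - 3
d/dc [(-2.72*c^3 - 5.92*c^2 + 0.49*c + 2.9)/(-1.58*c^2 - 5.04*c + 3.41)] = (4.2976*c^4 + 27.4176*c^3 + 2.7854*c^2 - 31.2104*c + 16.2869)/(2.4964*c^4 + 15.9264*c^3 + 14.626*c^2 - 34.3728*c + 11.6281)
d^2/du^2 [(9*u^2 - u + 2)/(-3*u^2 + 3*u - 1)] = 18*(-8*u^3 + 3*u^2 + 5*u - 2)/(27*u^6 - 81*u^5 + 108*u^4 - 81*u^3 + 36*u^2 - 9*u + 1)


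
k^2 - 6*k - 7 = (k - 7)*(k + 1)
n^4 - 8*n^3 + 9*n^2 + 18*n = n*(n - 6)*(n - 3)*(n + 1)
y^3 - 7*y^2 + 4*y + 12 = (y - 6)*(y - 2)*(y + 1)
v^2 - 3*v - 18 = (v - 6)*(v + 3)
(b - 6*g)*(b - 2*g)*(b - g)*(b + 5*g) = b^4 - 4*b^3*g - 25*b^2*g^2 + 88*b*g^3 - 60*g^4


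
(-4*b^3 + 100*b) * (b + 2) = -4*b^4 - 8*b^3 + 100*b^2 + 200*b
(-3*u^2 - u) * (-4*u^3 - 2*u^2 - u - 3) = 12*u^5 + 10*u^4 + 5*u^3 + 10*u^2 + 3*u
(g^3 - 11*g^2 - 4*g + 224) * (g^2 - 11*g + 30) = g^5 - 22*g^4 + 147*g^3 - 62*g^2 - 2584*g + 6720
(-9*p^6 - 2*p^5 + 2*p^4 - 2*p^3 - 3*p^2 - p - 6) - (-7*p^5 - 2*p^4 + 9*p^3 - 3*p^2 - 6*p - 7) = -9*p^6 + 5*p^5 + 4*p^4 - 11*p^3 + 5*p + 1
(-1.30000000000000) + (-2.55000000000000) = -3.85000000000000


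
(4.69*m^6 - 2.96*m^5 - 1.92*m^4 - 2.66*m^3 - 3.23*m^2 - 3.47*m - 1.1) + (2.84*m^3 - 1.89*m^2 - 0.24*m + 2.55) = 4.69*m^6 - 2.96*m^5 - 1.92*m^4 + 0.18*m^3 - 5.12*m^2 - 3.71*m + 1.45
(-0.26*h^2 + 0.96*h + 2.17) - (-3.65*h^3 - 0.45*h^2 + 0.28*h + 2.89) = 3.65*h^3 + 0.19*h^2 + 0.68*h - 0.72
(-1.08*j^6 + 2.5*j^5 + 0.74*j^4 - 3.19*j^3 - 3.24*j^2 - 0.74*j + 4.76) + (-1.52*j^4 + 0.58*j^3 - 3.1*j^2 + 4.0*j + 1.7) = -1.08*j^6 + 2.5*j^5 - 0.78*j^4 - 2.61*j^3 - 6.34*j^2 + 3.26*j + 6.46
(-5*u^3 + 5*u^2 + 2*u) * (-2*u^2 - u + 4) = 10*u^5 - 5*u^4 - 29*u^3 + 18*u^2 + 8*u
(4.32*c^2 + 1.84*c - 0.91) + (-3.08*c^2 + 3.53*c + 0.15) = 1.24*c^2 + 5.37*c - 0.76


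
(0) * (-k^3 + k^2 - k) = 0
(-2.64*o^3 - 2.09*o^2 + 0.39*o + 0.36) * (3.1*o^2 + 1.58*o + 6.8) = -8.184*o^5 - 10.6502*o^4 - 20.0452*o^3 - 12.4798*o^2 + 3.2208*o + 2.448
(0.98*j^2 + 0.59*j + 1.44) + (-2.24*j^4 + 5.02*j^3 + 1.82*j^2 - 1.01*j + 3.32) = -2.24*j^4 + 5.02*j^3 + 2.8*j^2 - 0.42*j + 4.76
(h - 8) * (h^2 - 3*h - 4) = h^3 - 11*h^2 + 20*h + 32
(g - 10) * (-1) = 10 - g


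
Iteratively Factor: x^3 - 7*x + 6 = (x - 1)*(x^2 + x - 6) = (x - 1)*(x + 3)*(x - 2)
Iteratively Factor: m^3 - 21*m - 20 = (m - 5)*(m^2 + 5*m + 4) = (m - 5)*(m + 1)*(m + 4)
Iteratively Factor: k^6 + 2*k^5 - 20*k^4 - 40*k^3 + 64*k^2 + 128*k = (k + 2)*(k^5 - 20*k^3 + 64*k) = (k + 2)^2*(k^4 - 2*k^3 - 16*k^2 + 32*k) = (k - 4)*(k + 2)^2*(k^3 + 2*k^2 - 8*k) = k*(k - 4)*(k + 2)^2*(k^2 + 2*k - 8) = k*(k - 4)*(k - 2)*(k + 2)^2*(k + 4)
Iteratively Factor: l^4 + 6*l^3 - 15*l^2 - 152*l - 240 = (l + 4)*(l^3 + 2*l^2 - 23*l - 60) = (l + 3)*(l + 4)*(l^2 - l - 20) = (l + 3)*(l + 4)^2*(l - 5)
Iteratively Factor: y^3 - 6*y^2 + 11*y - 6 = (y - 2)*(y^2 - 4*y + 3) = (y - 2)*(y - 1)*(y - 3)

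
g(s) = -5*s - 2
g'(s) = -5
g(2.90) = -16.50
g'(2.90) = -5.00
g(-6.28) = 29.40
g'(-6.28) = -5.00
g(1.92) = -11.60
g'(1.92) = -5.00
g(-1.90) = 7.50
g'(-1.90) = -5.00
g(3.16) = -17.80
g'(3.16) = -5.00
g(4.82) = -26.10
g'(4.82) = -5.00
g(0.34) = -3.70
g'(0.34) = -5.00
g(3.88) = -21.40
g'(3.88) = -5.00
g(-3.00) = 13.00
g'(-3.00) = -5.00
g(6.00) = -32.00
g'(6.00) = -5.00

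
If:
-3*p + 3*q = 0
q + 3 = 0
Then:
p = -3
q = -3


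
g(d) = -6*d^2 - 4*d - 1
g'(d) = -12*d - 4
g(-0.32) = -0.33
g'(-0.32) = -0.16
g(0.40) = -3.56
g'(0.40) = -8.80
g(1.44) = -19.20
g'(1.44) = -21.28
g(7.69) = -386.58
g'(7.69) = -96.28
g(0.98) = -10.68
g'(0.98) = -15.76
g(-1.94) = -15.82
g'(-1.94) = 19.28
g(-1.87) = -14.50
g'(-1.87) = 18.44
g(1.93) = -31.07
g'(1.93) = -27.16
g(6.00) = -241.00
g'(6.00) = -76.00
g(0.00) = -1.00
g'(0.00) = -4.00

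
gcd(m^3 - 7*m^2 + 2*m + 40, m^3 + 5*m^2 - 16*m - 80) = m - 4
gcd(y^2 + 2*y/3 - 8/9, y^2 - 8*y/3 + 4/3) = y - 2/3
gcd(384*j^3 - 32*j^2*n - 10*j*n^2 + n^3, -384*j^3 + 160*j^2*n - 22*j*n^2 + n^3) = 64*j^2 - 16*j*n + n^2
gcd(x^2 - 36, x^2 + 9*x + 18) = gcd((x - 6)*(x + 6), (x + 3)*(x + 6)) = x + 6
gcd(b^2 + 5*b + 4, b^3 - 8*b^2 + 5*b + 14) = b + 1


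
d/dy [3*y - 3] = 3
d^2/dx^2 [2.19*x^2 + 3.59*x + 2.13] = 4.38000000000000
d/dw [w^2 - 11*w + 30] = 2*w - 11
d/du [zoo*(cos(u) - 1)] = zoo*sin(u)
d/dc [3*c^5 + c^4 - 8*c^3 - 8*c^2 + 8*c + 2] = 15*c^4 + 4*c^3 - 24*c^2 - 16*c + 8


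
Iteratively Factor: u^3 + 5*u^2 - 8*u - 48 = (u + 4)*(u^2 + u - 12) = (u + 4)^2*(u - 3)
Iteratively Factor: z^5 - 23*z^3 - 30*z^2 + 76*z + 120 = (z + 2)*(z^4 - 2*z^3 - 19*z^2 + 8*z + 60) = (z - 2)*(z + 2)*(z^3 - 19*z - 30) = (z - 2)*(z + 2)^2*(z^2 - 2*z - 15) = (z - 5)*(z - 2)*(z + 2)^2*(z + 3)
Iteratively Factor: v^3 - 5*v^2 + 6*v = (v)*(v^2 - 5*v + 6) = v*(v - 3)*(v - 2)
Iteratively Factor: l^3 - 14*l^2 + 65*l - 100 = (l - 4)*(l^2 - 10*l + 25) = (l - 5)*(l - 4)*(l - 5)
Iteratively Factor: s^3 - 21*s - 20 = (s + 4)*(s^2 - 4*s - 5) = (s + 1)*(s + 4)*(s - 5)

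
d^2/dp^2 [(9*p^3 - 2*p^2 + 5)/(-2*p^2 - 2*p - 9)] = 2*(118*p^3 - 654*p^2 - 2247*p + 232)/(8*p^6 + 24*p^5 + 132*p^4 + 224*p^3 + 594*p^2 + 486*p + 729)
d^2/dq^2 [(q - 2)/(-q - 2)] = 8/(q + 2)^3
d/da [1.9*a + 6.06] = 1.90000000000000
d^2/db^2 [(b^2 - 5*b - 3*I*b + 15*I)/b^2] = (b*(-10 - 6*I) + 90*I)/b^4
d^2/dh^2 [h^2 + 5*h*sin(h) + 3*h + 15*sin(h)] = -5*h*sin(h) - 15*sin(h) + 10*cos(h) + 2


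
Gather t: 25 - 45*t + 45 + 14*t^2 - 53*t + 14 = 14*t^2 - 98*t + 84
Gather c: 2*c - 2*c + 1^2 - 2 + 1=0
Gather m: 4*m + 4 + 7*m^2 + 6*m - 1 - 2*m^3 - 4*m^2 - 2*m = -2*m^3 + 3*m^2 + 8*m + 3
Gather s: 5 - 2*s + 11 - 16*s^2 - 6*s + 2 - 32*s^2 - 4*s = -48*s^2 - 12*s + 18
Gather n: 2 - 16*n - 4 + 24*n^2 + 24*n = 24*n^2 + 8*n - 2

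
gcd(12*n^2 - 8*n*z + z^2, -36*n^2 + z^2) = -6*n + z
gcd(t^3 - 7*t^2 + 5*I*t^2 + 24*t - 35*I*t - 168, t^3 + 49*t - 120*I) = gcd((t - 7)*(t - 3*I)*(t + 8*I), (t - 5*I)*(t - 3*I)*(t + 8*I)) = t^2 + 5*I*t + 24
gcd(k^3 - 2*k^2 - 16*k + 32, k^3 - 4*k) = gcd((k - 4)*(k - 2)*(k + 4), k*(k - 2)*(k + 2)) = k - 2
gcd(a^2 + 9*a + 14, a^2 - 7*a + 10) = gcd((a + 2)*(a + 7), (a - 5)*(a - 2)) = 1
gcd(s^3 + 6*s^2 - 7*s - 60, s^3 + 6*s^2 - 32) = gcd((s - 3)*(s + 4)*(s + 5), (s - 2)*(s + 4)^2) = s + 4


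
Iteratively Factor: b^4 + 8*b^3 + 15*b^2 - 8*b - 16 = (b - 1)*(b^3 + 9*b^2 + 24*b + 16) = (b - 1)*(b + 1)*(b^2 + 8*b + 16) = (b - 1)*(b + 1)*(b + 4)*(b + 4)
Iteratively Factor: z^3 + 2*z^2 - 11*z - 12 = (z + 4)*(z^2 - 2*z - 3) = (z + 1)*(z + 4)*(z - 3)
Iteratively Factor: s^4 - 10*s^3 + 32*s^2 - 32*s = (s - 4)*(s^3 - 6*s^2 + 8*s) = s*(s - 4)*(s^2 - 6*s + 8) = s*(s - 4)*(s - 2)*(s - 4)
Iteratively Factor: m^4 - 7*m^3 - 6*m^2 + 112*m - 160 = (m - 4)*(m^3 - 3*m^2 - 18*m + 40) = (m - 5)*(m - 4)*(m^2 + 2*m - 8) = (m - 5)*(m - 4)*(m + 4)*(m - 2)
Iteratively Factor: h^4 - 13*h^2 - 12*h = (h + 1)*(h^3 - h^2 - 12*h) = h*(h + 1)*(h^2 - h - 12) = h*(h + 1)*(h + 3)*(h - 4)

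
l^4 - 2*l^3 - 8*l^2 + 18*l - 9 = (l - 3)*(l - 1)^2*(l + 3)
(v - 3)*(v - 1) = v^2 - 4*v + 3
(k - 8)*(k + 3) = k^2 - 5*k - 24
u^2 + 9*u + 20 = (u + 4)*(u + 5)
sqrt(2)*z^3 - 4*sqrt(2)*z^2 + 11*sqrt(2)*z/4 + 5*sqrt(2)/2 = (z - 5/2)*(z - 2)*(sqrt(2)*z + sqrt(2)/2)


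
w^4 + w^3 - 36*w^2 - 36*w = w*(w - 6)*(w + 1)*(w + 6)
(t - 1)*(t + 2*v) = t^2 + 2*t*v - t - 2*v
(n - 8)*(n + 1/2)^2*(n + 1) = n^4 - 6*n^3 - 59*n^2/4 - 39*n/4 - 2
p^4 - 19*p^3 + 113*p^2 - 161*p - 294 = (p - 7)^2*(p - 6)*(p + 1)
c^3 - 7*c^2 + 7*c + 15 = (c - 5)*(c - 3)*(c + 1)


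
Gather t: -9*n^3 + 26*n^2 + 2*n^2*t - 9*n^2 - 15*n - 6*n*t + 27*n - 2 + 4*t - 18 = -9*n^3 + 17*n^2 + 12*n + t*(2*n^2 - 6*n + 4) - 20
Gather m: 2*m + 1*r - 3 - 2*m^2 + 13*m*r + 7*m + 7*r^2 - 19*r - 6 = -2*m^2 + m*(13*r + 9) + 7*r^2 - 18*r - 9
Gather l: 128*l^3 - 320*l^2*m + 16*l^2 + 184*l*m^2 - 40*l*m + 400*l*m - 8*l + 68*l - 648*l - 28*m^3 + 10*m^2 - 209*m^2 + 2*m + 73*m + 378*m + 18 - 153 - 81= 128*l^3 + l^2*(16 - 320*m) + l*(184*m^2 + 360*m - 588) - 28*m^3 - 199*m^2 + 453*m - 216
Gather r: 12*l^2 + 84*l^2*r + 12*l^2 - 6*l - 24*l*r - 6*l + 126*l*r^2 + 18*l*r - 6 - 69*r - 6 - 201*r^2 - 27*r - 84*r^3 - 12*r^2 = 24*l^2 - 12*l - 84*r^3 + r^2*(126*l - 213) + r*(84*l^2 - 6*l - 96) - 12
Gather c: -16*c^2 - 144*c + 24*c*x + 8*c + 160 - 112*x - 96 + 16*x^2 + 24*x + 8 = -16*c^2 + c*(24*x - 136) + 16*x^2 - 88*x + 72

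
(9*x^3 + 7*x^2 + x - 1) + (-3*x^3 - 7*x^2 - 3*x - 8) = 6*x^3 - 2*x - 9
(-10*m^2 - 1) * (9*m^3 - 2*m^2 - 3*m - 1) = -90*m^5 + 20*m^4 + 21*m^3 + 12*m^2 + 3*m + 1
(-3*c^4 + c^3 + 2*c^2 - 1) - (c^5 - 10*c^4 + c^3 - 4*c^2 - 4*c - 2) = -c^5 + 7*c^4 + 6*c^2 + 4*c + 1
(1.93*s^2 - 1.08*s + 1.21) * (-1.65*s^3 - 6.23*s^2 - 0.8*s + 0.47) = -3.1845*s^5 - 10.2419*s^4 + 3.1879*s^3 - 5.7672*s^2 - 1.4756*s + 0.5687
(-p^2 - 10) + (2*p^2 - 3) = p^2 - 13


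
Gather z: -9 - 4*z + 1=-4*z - 8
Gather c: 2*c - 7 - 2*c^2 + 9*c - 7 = -2*c^2 + 11*c - 14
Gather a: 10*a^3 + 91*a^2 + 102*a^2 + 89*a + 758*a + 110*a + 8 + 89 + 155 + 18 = 10*a^3 + 193*a^2 + 957*a + 270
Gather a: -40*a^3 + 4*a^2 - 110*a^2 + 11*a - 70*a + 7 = -40*a^3 - 106*a^2 - 59*a + 7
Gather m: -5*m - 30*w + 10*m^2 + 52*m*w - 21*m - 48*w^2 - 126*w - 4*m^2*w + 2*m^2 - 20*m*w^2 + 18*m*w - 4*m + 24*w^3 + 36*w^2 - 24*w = m^2*(12 - 4*w) + m*(-20*w^2 + 70*w - 30) + 24*w^3 - 12*w^2 - 180*w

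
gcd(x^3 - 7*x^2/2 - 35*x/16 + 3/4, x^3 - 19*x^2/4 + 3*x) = x - 4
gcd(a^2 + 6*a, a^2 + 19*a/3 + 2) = a + 6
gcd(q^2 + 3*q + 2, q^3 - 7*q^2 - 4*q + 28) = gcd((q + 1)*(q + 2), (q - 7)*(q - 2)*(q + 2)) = q + 2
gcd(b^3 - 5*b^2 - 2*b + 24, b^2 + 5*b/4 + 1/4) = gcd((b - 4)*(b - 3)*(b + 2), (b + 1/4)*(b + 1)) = 1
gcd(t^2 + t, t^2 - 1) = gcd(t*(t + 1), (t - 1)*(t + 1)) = t + 1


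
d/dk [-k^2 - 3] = -2*k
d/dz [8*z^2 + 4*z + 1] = 16*z + 4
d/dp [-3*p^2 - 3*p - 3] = -6*p - 3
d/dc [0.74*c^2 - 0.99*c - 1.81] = 1.48*c - 0.99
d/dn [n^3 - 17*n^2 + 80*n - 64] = 3*n^2 - 34*n + 80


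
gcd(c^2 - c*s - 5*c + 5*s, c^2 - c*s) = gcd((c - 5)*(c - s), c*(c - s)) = -c + s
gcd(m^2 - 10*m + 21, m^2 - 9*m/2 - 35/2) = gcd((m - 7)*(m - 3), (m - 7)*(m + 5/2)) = m - 7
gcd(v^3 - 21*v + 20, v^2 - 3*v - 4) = v - 4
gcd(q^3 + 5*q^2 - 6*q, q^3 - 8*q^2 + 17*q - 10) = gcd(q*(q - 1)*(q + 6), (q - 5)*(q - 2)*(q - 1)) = q - 1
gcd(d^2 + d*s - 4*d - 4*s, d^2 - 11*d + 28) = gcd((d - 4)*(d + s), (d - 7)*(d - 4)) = d - 4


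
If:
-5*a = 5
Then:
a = -1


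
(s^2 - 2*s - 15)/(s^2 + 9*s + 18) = (s - 5)/(s + 6)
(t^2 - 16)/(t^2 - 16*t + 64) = (t^2 - 16)/(t^2 - 16*t + 64)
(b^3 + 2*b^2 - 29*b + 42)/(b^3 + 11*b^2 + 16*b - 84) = (b - 3)/(b + 6)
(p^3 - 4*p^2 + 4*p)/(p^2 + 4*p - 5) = p*(p^2 - 4*p + 4)/(p^2 + 4*p - 5)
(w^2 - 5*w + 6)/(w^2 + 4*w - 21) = (w - 2)/(w + 7)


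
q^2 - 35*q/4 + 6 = (q - 8)*(q - 3/4)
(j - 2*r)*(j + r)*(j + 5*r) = j^3 + 4*j^2*r - 7*j*r^2 - 10*r^3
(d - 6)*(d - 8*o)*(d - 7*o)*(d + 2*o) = d^4 - 13*d^3*o - 6*d^3 + 26*d^2*o^2 + 78*d^2*o + 112*d*o^3 - 156*d*o^2 - 672*o^3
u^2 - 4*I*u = u*(u - 4*I)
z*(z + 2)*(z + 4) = z^3 + 6*z^2 + 8*z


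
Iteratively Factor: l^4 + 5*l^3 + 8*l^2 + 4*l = (l + 1)*(l^3 + 4*l^2 + 4*l) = (l + 1)*(l + 2)*(l^2 + 2*l) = (l + 1)*(l + 2)^2*(l)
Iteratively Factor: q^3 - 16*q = (q + 4)*(q^2 - 4*q) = (q - 4)*(q + 4)*(q)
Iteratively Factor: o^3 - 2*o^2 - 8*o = (o)*(o^2 - 2*o - 8) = o*(o - 4)*(o + 2)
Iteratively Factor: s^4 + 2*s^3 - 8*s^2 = (s)*(s^3 + 2*s^2 - 8*s) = s^2*(s^2 + 2*s - 8) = s^2*(s + 4)*(s - 2)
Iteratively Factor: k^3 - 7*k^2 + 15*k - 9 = (k - 1)*(k^2 - 6*k + 9) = (k - 3)*(k - 1)*(k - 3)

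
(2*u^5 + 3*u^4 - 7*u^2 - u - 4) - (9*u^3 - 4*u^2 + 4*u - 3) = 2*u^5 + 3*u^4 - 9*u^3 - 3*u^2 - 5*u - 1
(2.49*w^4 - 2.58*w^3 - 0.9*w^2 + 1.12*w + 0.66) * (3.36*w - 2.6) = 8.3664*w^5 - 15.1428*w^4 + 3.684*w^3 + 6.1032*w^2 - 0.6944*w - 1.716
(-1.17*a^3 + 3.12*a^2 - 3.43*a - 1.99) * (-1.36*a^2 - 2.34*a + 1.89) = 1.5912*a^5 - 1.5054*a^4 - 4.8473*a^3 + 16.6294*a^2 - 1.8261*a - 3.7611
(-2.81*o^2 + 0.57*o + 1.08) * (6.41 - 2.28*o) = 6.4068*o^3 - 19.3117*o^2 + 1.1913*o + 6.9228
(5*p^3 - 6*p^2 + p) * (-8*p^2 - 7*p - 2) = -40*p^5 + 13*p^4 + 24*p^3 + 5*p^2 - 2*p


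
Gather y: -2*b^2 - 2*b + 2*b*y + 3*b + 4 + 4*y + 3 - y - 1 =-2*b^2 + b + y*(2*b + 3) + 6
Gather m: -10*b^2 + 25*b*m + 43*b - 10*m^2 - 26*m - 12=-10*b^2 + 43*b - 10*m^2 + m*(25*b - 26) - 12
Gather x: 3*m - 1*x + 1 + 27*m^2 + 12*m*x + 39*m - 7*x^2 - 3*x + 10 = 27*m^2 + 42*m - 7*x^2 + x*(12*m - 4) + 11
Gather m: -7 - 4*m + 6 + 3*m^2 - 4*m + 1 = 3*m^2 - 8*m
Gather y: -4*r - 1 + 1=-4*r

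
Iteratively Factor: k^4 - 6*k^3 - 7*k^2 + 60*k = (k + 3)*(k^3 - 9*k^2 + 20*k) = (k - 5)*(k + 3)*(k^2 - 4*k) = k*(k - 5)*(k + 3)*(k - 4)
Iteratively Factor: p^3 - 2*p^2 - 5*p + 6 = (p + 2)*(p^2 - 4*p + 3) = (p - 3)*(p + 2)*(p - 1)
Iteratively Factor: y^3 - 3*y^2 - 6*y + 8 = (y - 1)*(y^2 - 2*y - 8) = (y - 1)*(y + 2)*(y - 4)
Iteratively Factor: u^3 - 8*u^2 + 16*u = (u - 4)*(u^2 - 4*u) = u*(u - 4)*(u - 4)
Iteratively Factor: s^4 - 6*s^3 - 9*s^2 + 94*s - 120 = (s - 2)*(s^3 - 4*s^2 - 17*s + 60) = (s - 5)*(s - 2)*(s^2 + s - 12) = (s - 5)*(s - 2)*(s + 4)*(s - 3)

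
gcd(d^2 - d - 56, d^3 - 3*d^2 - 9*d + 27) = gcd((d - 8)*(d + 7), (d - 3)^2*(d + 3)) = 1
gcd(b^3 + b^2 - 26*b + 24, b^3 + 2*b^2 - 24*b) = b^2 + 2*b - 24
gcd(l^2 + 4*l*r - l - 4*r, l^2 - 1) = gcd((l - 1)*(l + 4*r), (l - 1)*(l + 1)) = l - 1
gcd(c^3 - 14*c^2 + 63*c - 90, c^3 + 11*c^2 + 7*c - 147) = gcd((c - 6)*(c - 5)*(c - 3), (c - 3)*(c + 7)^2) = c - 3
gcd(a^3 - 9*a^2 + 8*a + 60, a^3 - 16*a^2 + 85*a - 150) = a^2 - 11*a + 30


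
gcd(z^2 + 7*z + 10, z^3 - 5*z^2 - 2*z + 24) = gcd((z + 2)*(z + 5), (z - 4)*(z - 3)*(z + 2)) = z + 2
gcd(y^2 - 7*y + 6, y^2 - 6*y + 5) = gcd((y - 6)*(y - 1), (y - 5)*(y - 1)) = y - 1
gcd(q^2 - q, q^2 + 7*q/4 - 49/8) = 1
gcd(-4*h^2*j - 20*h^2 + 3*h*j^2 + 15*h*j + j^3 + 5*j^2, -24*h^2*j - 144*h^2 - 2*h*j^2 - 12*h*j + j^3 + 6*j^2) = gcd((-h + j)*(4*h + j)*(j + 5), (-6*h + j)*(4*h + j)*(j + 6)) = 4*h + j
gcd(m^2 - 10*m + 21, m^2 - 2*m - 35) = m - 7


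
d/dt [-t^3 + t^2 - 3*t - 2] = -3*t^2 + 2*t - 3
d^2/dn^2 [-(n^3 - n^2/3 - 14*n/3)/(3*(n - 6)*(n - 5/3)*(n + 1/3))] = 6*(-567*n^6 + 2943*n^5 - 7299*n^4 + 11889*n^3 - 11610*n^2 + 25020*n - 9080)/(729*n^9 - 16038*n^8 + 133893*n^7 - 518994*n^6 + 889839*n^5 - 388242*n^4 - 470897*n^3 + 225810*n^2 + 180900*n + 27000)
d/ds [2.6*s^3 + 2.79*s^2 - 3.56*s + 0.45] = 7.8*s^2 + 5.58*s - 3.56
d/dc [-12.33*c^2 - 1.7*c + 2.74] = -24.66*c - 1.7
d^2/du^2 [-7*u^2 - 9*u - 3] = -14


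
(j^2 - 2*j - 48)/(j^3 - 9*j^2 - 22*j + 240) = (j + 6)/(j^2 - j - 30)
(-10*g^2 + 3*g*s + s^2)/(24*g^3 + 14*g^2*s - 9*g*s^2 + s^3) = (-10*g^2 + 3*g*s + s^2)/(24*g^3 + 14*g^2*s - 9*g*s^2 + s^3)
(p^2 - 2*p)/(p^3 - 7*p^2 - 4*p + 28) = p/(p^2 - 5*p - 14)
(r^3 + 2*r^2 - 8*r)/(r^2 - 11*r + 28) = r*(r^2 + 2*r - 8)/(r^2 - 11*r + 28)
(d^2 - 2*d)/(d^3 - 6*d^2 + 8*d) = 1/(d - 4)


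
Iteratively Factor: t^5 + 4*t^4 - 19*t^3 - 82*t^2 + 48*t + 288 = (t + 3)*(t^4 + t^3 - 22*t^2 - 16*t + 96) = (t - 2)*(t + 3)*(t^3 + 3*t^2 - 16*t - 48) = (t - 2)*(t + 3)*(t + 4)*(t^2 - t - 12) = (t - 2)*(t + 3)^2*(t + 4)*(t - 4)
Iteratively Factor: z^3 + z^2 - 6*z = (z - 2)*(z^2 + 3*z) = z*(z - 2)*(z + 3)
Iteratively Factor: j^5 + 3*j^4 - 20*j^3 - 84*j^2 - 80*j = (j + 2)*(j^4 + j^3 - 22*j^2 - 40*j) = (j - 5)*(j + 2)*(j^3 + 6*j^2 + 8*j) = (j - 5)*(j + 2)*(j + 4)*(j^2 + 2*j) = j*(j - 5)*(j + 2)*(j + 4)*(j + 2)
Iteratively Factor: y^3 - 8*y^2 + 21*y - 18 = (y - 2)*(y^2 - 6*y + 9) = (y - 3)*(y - 2)*(y - 3)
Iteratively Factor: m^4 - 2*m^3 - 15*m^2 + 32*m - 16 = (m - 1)*(m^3 - m^2 - 16*m + 16) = (m - 1)*(m + 4)*(m^2 - 5*m + 4) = (m - 1)^2*(m + 4)*(m - 4)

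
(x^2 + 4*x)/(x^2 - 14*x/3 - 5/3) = 3*x*(x + 4)/(3*x^2 - 14*x - 5)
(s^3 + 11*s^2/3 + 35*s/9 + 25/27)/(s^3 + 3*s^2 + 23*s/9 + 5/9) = (s + 5/3)/(s + 1)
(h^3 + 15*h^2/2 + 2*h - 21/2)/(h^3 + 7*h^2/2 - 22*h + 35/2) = (2*h + 3)/(2*h - 5)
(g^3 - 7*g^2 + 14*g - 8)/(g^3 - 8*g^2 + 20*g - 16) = (g - 1)/(g - 2)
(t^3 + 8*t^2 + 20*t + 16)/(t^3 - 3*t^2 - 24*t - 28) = (t + 4)/(t - 7)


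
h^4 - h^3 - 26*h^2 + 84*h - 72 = (h - 3)*(h - 2)^2*(h + 6)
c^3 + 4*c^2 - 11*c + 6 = (c - 1)^2*(c + 6)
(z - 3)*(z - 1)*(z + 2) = z^3 - 2*z^2 - 5*z + 6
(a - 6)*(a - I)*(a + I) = a^3 - 6*a^2 + a - 6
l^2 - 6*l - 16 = (l - 8)*(l + 2)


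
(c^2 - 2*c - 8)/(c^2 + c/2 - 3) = 2*(c - 4)/(2*c - 3)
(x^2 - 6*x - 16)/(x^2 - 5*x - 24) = (x + 2)/(x + 3)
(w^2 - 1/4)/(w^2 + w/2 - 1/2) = (w + 1/2)/(w + 1)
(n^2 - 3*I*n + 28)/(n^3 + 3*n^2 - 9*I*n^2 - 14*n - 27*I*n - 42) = (n + 4*I)/(n^2 + n*(3 - 2*I) - 6*I)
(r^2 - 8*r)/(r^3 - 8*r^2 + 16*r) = (r - 8)/(r^2 - 8*r + 16)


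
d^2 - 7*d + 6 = (d - 6)*(d - 1)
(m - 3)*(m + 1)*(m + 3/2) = m^3 - m^2/2 - 6*m - 9/2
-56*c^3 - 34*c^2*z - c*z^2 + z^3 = (-7*c + z)*(2*c + z)*(4*c + z)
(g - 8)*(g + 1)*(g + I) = g^3 - 7*g^2 + I*g^2 - 8*g - 7*I*g - 8*I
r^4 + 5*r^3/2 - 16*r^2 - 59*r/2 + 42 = (r - 7/2)*(r - 1)*(r + 3)*(r + 4)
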